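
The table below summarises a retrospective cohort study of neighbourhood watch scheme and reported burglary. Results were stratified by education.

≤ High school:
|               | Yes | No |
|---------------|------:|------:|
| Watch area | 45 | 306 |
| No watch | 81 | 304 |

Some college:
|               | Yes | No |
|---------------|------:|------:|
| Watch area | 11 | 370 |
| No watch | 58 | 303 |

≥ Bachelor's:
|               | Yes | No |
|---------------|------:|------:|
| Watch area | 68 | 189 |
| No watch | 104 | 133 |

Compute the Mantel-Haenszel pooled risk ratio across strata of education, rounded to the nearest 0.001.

0.502

RR_MH = Σ(aᵢ·n₀ᵢ/nᵢ) / Σ(cᵢ·n₁ᵢ/nᵢ), with n₁ᵢ = aᵢ+bᵢ (exposed), n₀ᵢ = cᵢ+dᵢ (unexposed), nᵢ = n₁ᵢ+n₀ᵢ.
Stratum 1 (≤ High school): n₁ = 351, n₀ = 385, n = 736; a·n₀/n = 45·385/736 = 23.5394; c·n₁/n = 81·351/736 = 38.6291
Stratum 2 (Some college): n₁ = 381, n₀ = 361, n = 742; a·n₀/n = 11·361/742 = 5.3518; c·n₁/n = 58·381/742 = 29.7817
Stratum 3 (≥ Bachelor's): n₁ = 257, n₀ = 237, n = 494; a·n₀/n = 68·237/494 = 32.6235; c·n₁/n = 104·257/494 = 54.1053
RR_MH = (23.5394 + 5.3518 + 32.6235) / (38.6291 + 29.7817 + 54.1053) = 61.5146 / 122.5160 = 0.50209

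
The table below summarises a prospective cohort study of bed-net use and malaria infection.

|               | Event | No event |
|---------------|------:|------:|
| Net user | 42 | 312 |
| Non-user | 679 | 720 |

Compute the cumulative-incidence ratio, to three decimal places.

Cells: a = 42, b = 312, c = 679, d = 720.
Risk in exposed = 42/354 = 0.11864; risk in unexposed = 679/1399 = 0.48535.
RR = 0.11864 / 0.48535 = 0.24445
The risk is 76% lower among the exposed than among the unexposed.

0.244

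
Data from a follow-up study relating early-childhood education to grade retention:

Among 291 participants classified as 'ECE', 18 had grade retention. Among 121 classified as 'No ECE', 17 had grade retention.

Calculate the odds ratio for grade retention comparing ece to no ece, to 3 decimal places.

From the description: a = 18, b = 273, c = 17, d = 104.
OR = (a·d)/(b·c) = (18 × 104) / (273 × 17) = 1872 / 4641 = 0.40336
Exposure is associated with lower odds of grade retention (OR = 0.40 < 1).

0.403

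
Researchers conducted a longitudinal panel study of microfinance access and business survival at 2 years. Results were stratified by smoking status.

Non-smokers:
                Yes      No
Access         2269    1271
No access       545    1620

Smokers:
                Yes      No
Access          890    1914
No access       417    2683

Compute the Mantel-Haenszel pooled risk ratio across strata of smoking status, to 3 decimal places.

RR_MH = Σ(aᵢ·n₀ᵢ/nᵢ) / Σ(cᵢ·n₁ᵢ/nᵢ), with n₁ᵢ = aᵢ+bᵢ (exposed), n₀ᵢ = cᵢ+dᵢ (unexposed), nᵢ = n₁ᵢ+n₀ᵢ.
Stratum 1 (Non-smokers): n₁ = 3540, n₀ = 2165, n = 5705; a·n₀/n = 2269·2165/5705 = 861.0666; c·n₁/n = 545·3540/5705 = 338.1770
Stratum 2 (Smokers): n₁ = 2804, n₀ = 3100, n = 5904; a·n₀/n = 890·3100/5904 = 467.3103; c·n₁/n = 417·2804/5904 = 198.0467
RR_MH = (861.0666 + 467.3103) / (338.1770 + 198.0467) = 1328.3769 / 536.2238 = 2.47728

2.477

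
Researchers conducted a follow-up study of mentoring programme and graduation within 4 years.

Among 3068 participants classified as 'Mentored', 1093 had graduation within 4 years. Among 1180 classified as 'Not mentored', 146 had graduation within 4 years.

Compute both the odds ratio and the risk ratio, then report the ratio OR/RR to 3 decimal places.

1.361

From the description: a = 1093, b = 1975, c = 146, d = 1034.
OR = (1093·1034)/(1975·146) = 1130162/288350 = 3.91941
Risk in exposed = 1093/3068 = 0.35626; risk in unexposed = 146/1180 = 0.12373; RR = 2.87935
OR/RR = 3.91941 / 2.87935 = 1.36122
The outcome is not rare, so the OR lies further from 1 than the RR.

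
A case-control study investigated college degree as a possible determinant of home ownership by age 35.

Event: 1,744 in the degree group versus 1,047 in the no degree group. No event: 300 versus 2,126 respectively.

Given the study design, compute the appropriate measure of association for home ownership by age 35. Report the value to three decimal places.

11.804

From the description: a = 1744, b = 300, c = 1047, d = 2126.
This is a case-control study: participants were sampled on outcome status, so risks in the source population cannot be estimated directly — relative risk is not valid here. The odds ratio is the appropriate measure.
OR = (a·d)/(b·c) = (1744 × 2126) / (300 × 1047) = 3707744 / 314100 = 11.80434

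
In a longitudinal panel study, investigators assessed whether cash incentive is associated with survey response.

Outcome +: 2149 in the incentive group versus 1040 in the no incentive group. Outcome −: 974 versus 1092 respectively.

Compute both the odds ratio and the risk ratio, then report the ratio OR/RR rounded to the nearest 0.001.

1.642

From the description: a = 2149, b = 974, c = 1040, d = 1092.
OR = (2149·1092)/(974·1040) = 2346708/1012960 = 2.31668
Risk in exposed = 2149/3123 = 0.68812; risk in unexposed = 1040/2132 = 0.48780; RR = 1.41065
OR/RR = 2.31668 / 1.41065 = 1.64228
The outcome is not rare, so the OR lies further from 1 than the RR.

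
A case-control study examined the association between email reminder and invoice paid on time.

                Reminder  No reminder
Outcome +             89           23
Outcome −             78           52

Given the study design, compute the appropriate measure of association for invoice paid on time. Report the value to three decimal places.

Reading the table with exposure as columns: a = 89 (Reminder, case), b = 78 (Reminder, non-case), c = 23 (No reminder, case), d = 52.
This is a case-control study: participants were sampled on outcome status, so risks in the source population cannot be estimated directly — relative risk is not valid here. The odds ratio is the appropriate measure.
OR = (a·d)/(b·c) = (89 × 52) / (78 × 23) = 4628 / 1794 = 2.57971

2.580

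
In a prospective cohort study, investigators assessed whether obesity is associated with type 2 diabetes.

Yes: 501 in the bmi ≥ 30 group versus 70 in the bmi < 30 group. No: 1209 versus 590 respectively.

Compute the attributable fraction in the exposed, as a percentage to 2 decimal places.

From the description: a = 501, b = 1209, c = 70, d = 590.
Risk in exposed = 501/1710 = 0.29298; risk in unexposed = 70/660 = 0.10606.
RR = 0.29298/0.10606 = 2.76241
AR% = (RR − 1)/RR × 100 = (2.76241 − 1)/2.76241 × 100 = 63.7997%

63.80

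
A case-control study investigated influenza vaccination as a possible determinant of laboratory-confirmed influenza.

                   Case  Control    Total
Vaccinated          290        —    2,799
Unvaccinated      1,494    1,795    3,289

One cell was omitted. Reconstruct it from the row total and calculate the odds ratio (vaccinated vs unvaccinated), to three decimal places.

The missing cell is in the exposed row: 2799 − 290 = 2509.
So a = 290, b = 2509, c = 1494, d = 1795.
OR = (a·d)/(b·c) = (290 × 1795) / (2509 × 1494) = 520550 / 3748446 = 0.13887

0.139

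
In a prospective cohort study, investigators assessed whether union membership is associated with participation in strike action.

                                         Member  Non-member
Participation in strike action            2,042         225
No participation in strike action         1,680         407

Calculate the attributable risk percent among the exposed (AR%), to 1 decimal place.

Reading the table with exposure as columns: a = 2042 (Member, case), b = 1680 (Member, non-case), c = 225 (Non-member, case), d = 407.
Risk in exposed = 2042/3722 = 0.54863; risk in unexposed = 225/632 = 0.35601.
RR = 0.54863/0.35601 = 1.54104
AR% = (RR − 1)/RR × 100 = (1.54104 − 1)/1.54104 × 100 = 35.1088%

35.1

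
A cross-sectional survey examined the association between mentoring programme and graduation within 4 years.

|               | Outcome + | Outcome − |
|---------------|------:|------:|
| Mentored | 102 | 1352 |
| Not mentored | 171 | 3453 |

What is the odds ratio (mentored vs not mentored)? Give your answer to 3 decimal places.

Cells: a = 102, b = 1352, c = 171, d = 3453.
OR = (a·d)/(b·c) = (102 × 3453) / (1352 × 171) = 352206 / 231192 = 1.52344
The odds of graduation within 4 years are about 1.52 times as high in the mentored group.

1.523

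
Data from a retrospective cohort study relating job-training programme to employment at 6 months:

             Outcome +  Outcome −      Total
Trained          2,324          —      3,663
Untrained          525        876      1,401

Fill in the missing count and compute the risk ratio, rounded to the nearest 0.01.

The missing cell is in the exposed row: 3663 − 2324 = 1339.
So a = 2324, b = 1339, c = 525, d = 876.
RR = [a/(a+b)] / [c/(c+d)] = (2324/3663) / (525/1401) = 0.63445/0.37473 = 1.69308

1.69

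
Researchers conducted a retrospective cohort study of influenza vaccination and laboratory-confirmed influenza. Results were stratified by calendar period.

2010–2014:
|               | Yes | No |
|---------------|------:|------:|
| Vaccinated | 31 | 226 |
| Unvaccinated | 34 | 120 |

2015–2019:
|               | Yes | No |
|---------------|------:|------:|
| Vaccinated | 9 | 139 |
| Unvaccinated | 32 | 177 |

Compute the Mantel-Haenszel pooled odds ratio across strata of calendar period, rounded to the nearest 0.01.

OR_MH = Σ(aᵢdᵢ/nᵢ) / Σ(bᵢcᵢ/nᵢ), where nᵢ is the stratum total.
Stratum 1 (2010–2014): n = 411; a·d/n = 31·120/411 = 9.0511; b·c/n = 226·34/411 = 18.6959
Stratum 2 (2015–2019): n = 357; a·d/n = 9·177/357 = 4.4622; b·c/n = 139·32/357 = 12.4594
OR_MH = (9.0511 + 4.4622) / (18.6959 + 12.4594) = 13.5133 / 31.1552 = 0.43374

0.43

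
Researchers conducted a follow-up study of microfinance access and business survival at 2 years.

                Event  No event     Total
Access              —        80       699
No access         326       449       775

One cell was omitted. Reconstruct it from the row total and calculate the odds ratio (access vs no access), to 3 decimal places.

10.657

The missing cell is in the exposed row: 699 − 80 = 619.
So a = 619, b = 80, c = 326, d = 449.
OR = (a·d)/(b·c) = (619 × 449) / (80 × 326) = 277931 / 26080 = 10.65686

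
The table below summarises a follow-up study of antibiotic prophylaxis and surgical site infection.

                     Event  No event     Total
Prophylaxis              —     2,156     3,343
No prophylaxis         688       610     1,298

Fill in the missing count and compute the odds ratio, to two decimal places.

The missing cell is in the exposed row: 3343 − 2156 = 1187.
So a = 1187, b = 2156, c = 688, d = 610.
OR = (a·d)/(b·c) = (1187 × 610) / (2156 × 688) = 724070 / 1483328 = 0.48814

0.49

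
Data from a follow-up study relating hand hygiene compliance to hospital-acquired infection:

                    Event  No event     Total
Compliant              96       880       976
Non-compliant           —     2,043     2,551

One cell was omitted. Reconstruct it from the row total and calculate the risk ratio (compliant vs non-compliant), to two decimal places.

The missing cell is in the unexposed row: 2551 − 2043 = 508.
So a = 96, b = 880, c = 508, d = 2043.
RR = [a/(a+b)] / [c/(c+d)] = (96/976) / (508/2551) = 0.09836/0.19914 = 0.49393

0.49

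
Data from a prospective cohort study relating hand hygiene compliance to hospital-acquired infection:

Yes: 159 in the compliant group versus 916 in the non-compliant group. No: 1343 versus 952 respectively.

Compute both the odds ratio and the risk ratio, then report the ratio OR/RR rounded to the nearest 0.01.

0.57

From the description: a = 159, b = 1343, c = 916, d = 952.
OR = (159·952)/(1343·916) = 151368/1230188 = 0.12304
Risk in exposed = 159/1502 = 0.10586; risk in unexposed = 916/1868 = 0.49036; RR = 0.21588
OR/RR = 0.12304 / 0.21588 = 0.56997
The outcome is not rare, so the OR lies further from 1 than the RR.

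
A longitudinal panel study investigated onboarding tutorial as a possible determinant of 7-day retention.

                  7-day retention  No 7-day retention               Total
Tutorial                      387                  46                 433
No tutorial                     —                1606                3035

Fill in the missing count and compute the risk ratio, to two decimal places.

The missing cell is in the unexposed row: 3035 − 1606 = 1429.
So a = 387, b = 46, c = 1429, d = 1606.
RR = [a/(a+b)] / [c/(c+d)] = (387/433) / (1429/3035) = 0.89376/0.47084 = 1.89823

1.90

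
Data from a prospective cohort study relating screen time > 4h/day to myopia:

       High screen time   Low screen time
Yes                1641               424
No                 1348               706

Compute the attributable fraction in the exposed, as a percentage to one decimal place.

Reading the table with exposure as columns: a = 1641 (High screen time, case), b = 1348 (High screen time, non-case), c = 424 (Low screen time, case), d = 706.
Risk in exposed = 1641/2989 = 0.54901; risk in unexposed = 424/1130 = 0.37522.
RR = 0.54901/0.37522 = 1.46317
AR% = (RR − 1)/RR × 100 = (1.46317 − 1)/1.46317 × 100 = 31.6553%

31.7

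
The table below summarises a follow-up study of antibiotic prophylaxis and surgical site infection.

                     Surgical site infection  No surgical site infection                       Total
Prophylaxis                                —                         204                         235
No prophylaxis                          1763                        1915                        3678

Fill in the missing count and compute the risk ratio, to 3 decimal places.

The missing cell is in the exposed row: 235 − 204 = 31.
So a = 31, b = 204, c = 1763, d = 1915.
RR = [a/(a+b)] / [c/(c+d)] = (31/235) / (1763/3678) = 0.13191/0.47934 = 0.27520

0.275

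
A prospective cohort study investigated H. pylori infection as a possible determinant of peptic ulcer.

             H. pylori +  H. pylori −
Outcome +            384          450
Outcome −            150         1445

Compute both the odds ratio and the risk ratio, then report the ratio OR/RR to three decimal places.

Reading the table with exposure as columns: a = 384 (H. pylori +, case), b = 150 (H. pylori +, non-case), c = 450 (H. pylori −, case), d = 1445.
OR = (384·1445)/(150·450) = 554880/67500 = 8.22044
Risk in exposed = 384/534 = 0.71910; risk in unexposed = 450/1895 = 0.23747; RR = 3.02821
OR/RR = 8.22044 / 3.02821 = 2.71462
The outcome is not rare, so the OR lies further from 1 than the RR.

2.715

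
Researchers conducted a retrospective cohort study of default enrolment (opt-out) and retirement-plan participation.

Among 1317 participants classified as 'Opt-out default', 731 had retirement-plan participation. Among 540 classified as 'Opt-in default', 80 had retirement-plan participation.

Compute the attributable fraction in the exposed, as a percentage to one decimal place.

From the description: a = 731, b = 586, c = 80, d = 460.
Risk in exposed = 731/1317 = 0.55505; risk in unexposed = 80/540 = 0.14815.
RR = 0.55505/0.14815 = 3.74658
AR% = (RR − 1)/RR × 100 = (3.74658 − 1)/3.74658 × 100 = 73.3090%

73.3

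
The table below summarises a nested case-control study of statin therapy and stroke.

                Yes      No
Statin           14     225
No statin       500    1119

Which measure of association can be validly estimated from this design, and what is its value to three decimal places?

Cells: a = 14, b = 225, c = 500, d = 1119.
This is a nested case-control study: participants were sampled on outcome status, so risks in the source population cannot be estimated directly — relative risk is not valid here. The odds ratio is the appropriate measure.
OR = (a·d)/(b·c) = (14 × 1119) / (225 × 500) = 15666 / 112500 = 0.13925

0.139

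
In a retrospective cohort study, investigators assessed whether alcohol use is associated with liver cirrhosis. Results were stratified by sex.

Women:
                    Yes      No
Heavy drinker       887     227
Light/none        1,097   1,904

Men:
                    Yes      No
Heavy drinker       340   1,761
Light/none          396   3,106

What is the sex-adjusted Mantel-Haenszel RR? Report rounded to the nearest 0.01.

RR_MH = Σ(aᵢ·n₀ᵢ/nᵢ) / Σ(cᵢ·n₁ᵢ/nᵢ), with n₁ᵢ = aᵢ+bᵢ (exposed), n₀ᵢ = cᵢ+dᵢ (unexposed), nᵢ = n₁ᵢ+n₀ᵢ.
Stratum 1 (Women): n₁ = 1114, n₀ = 3001, n = 4115; a·n₀/n = 887·3001/4115 = 646.8741; c·n₁/n = 1097·1114/4115 = 296.9764
Stratum 2 (Men): n₁ = 2101, n₀ = 3502, n = 5603; a·n₀/n = 340·3502/5603 = 212.5076; c·n₁/n = 396·2101/5603 = 148.4912
RR_MH = (646.8741 + 212.5076) / (296.9764 + 148.4912) = 859.3817 / 445.4676 = 1.92917

1.93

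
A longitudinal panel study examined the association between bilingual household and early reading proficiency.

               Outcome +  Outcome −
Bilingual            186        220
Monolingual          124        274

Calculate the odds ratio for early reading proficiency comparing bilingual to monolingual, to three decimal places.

1.868

Cells: a = 186, b = 220, c = 124, d = 274.
OR = (a·d)/(b·c) = (186 × 274) / (220 × 124) = 50964 / 27280 = 1.86818
The odds of early reading proficiency are about 1.87 times as high in the bilingual group.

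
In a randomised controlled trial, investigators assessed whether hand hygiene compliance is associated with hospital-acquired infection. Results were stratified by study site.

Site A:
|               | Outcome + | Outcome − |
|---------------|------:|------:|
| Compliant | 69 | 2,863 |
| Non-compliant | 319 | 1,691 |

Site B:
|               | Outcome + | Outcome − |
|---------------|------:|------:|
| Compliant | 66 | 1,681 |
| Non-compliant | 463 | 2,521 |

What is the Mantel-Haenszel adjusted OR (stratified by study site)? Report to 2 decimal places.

OR_MH = Σ(aᵢdᵢ/nᵢ) / Σ(bᵢcᵢ/nᵢ), where nᵢ is the stratum total.
Stratum 1 (Site A): n = 4942; a·d/n = 69·1691/4942 = 23.6097; b·c/n = 2863·319/4942 = 184.8031
Stratum 2 (Site B): n = 4731; a·d/n = 66·2521/4731 = 35.1693; b·c/n = 1681·463/4731 = 164.5113
OR_MH = (23.6097 + 35.1693) / (184.8031 + 164.5113) = 58.7790 / 349.3144 = 0.16827

0.17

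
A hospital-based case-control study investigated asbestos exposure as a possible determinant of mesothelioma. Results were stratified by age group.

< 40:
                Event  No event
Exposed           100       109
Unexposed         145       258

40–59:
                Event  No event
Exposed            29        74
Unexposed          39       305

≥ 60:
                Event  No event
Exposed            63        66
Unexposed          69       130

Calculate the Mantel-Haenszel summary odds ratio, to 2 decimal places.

1.88

OR_MH = Σ(aᵢdᵢ/nᵢ) / Σ(bᵢcᵢ/nᵢ), where nᵢ is the stratum total.
Stratum 1 (< 40): n = 612; a·d/n = 100·258/612 = 42.1569; b·c/n = 109·145/612 = 25.8252
Stratum 2 (40–59): n = 447; a·d/n = 29·305/447 = 19.7875; b·c/n = 74·39/447 = 6.4564
Stratum 3 (≥ 60): n = 328; a·d/n = 63·130/328 = 24.9695; b·c/n = 66·69/328 = 13.8841
OR_MH = (42.1569 + 19.7875 + 24.9695) / (25.8252 + 6.4564 + 13.8841) = 86.9138 / 46.1657 = 1.88265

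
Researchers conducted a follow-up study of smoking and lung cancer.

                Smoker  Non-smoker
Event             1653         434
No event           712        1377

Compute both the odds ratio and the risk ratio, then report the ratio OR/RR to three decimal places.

2.526

Reading the table with exposure as columns: a = 1653 (Smoker, case), b = 712 (Smoker, non-case), c = 434 (Non-smoker, case), d = 1377.
OR = (1653·1377)/(712·434) = 2276181/309008 = 7.36609
Risk in exposed = 1653/2365 = 0.69894; risk in unexposed = 434/1811 = 0.23965; RR = 2.91656
OR/RR = 7.36609 / 2.91656 = 2.52561
The outcome is not rare, so the OR lies further from 1 than the RR.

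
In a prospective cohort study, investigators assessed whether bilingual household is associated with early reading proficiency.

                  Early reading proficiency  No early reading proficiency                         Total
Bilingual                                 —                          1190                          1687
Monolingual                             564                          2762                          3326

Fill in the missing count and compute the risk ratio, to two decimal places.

The missing cell is in the exposed row: 1687 − 1190 = 497.
So a = 497, b = 1190, c = 564, d = 2762.
RR = [a/(a+b)] / [c/(c+d)] = (497/1687) / (564/3326) = 0.29461/0.16957 = 1.73734

1.74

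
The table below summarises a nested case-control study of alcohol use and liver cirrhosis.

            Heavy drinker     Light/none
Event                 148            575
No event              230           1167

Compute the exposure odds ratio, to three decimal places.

1.306

Reading the table with exposure as columns: a = 148 (Heavy drinker, case), b = 230 (Heavy drinker, non-case), c = 575 (Light/none, case), d = 1167.
OR = (a·d)/(b·c) = (148 × 1167) / (230 × 575) = 172716 / 132250 = 1.30598
The odds of liver cirrhosis are about 1.31 times as high in the heavy drinker group.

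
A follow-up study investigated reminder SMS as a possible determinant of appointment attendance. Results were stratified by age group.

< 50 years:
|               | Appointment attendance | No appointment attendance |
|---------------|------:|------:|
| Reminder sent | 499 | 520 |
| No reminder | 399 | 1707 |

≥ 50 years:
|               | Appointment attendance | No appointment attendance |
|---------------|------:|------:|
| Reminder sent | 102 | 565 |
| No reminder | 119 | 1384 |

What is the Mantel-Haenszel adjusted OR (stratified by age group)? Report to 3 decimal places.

OR_MH = Σ(aᵢdᵢ/nᵢ) / Σ(bᵢcᵢ/nᵢ), where nᵢ is the stratum total.
Stratum 1 (< 50 years): n = 3125; a·d/n = 499·1707/3125 = 272.5738; b·c/n = 520·399/3125 = 66.3936
Stratum 2 (≥ 50 years): n = 2170; a·d/n = 102·1384/2170 = 65.0544; b·c/n = 565·119/2170 = 30.9839
OR_MH = (272.5738 + 65.0544) / (66.3936 + 30.9839) = 337.6281 / 97.3775 = 3.46721

3.467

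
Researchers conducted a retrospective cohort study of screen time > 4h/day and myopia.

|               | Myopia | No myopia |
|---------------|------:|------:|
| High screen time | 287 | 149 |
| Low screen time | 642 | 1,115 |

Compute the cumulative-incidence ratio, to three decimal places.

Cells: a = 287, b = 149, c = 642, d = 1115.
Risk in exposed = 287/436 = 0.65826; risk in unexposed = 642/1757 = 0.36540.
RR = 0.65826 / 0.36540 = 1.80149
The risk among the exposed is 1.80 times that among the unexposed.

1.801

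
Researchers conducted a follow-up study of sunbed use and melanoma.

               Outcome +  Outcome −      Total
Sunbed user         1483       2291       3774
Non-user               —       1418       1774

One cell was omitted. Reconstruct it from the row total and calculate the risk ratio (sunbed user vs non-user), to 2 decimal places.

1.96

The missing cell is in the unexposed row: 1774 − 1418 = 356.
So a = 1483, b = 2291, c = 356, d = 1418.
RR = [a/(a+b)] / [c/(c+d)] = (1483/3774) / (356/1774) = 0.39295/0.20068 = 1.95814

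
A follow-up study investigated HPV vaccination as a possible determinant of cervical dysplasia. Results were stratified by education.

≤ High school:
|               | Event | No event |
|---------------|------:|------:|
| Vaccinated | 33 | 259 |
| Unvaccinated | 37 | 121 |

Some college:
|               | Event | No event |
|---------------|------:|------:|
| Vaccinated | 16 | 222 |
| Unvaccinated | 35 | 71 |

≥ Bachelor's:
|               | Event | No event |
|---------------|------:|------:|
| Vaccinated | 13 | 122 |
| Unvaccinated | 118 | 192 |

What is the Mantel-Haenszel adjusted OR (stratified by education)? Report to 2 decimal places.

OR_MH = Σ(aᵢdᵢ/nᵢ) / Σ(bᵢcᵢ/nᵢ), where nᵢ is the stratum total.
Stratum 1 (≤ High school): n = 450; a·d/n = 33·121/450 = 8.8733; b·c/n = 259·37/450 = 21.2956
Stratum 2 (Some college): n = 344; a·d/n = 16·71/344 = 3.3023; b·c/n = 222·35/344 = 22.5872
Stratum 3 (≥ Bachelor's): n = 445; a·d/n = 13·192/445 = 5.6090; b·c/n = 122·118/445 = 32.3506
OR_MH = (8.8733 + 3.3023 + 5.6090) / (21.2956 + 22.5872 + 32.3506) = 17.7846 / 76.2333 = 0.23329

0.23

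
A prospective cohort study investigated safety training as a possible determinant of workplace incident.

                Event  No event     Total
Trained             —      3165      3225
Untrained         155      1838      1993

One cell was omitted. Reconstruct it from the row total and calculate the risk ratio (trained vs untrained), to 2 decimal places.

The missing cell is in the exposed row: 3225 − 3165 = 60.
So a = 60, b = 3165, c = 155, d = 1838.
RR = [a/(a+b)] / [c/(c+d)] = (60/3225) / (155/1993) = 0.01860/0.07777 = 0.23922

0.24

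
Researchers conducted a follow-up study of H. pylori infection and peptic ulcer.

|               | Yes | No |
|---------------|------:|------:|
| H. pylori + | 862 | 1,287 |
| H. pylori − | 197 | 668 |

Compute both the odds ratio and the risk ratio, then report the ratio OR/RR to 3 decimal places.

Cells: a = 862, b = 1287, c = 197, d = 668.
OR = (862·668)/(1287·197) = 575816/253539 = 2.27111
Risk in exposed = 862/2149 = 0.40112; risk in unexposed = 197/865 = 0.22775; RR = 1.76125
OR/RR = 2.27111 / 1.76125 = 1.28949
The outcome is not rare, so the OR lies further from 1 than the RR.

1.289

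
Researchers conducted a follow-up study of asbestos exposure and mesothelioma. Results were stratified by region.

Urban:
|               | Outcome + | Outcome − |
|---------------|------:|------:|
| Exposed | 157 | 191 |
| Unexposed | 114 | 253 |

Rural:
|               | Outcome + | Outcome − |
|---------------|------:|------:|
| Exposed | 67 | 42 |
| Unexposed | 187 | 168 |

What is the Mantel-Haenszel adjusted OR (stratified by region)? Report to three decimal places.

1.685

OR_MH = Σ(aᵢdᵢ/nᵢ) / Σ(bᵢcᵢ/nᵢ), where nᵢ is the stratum total.
Stratum 1 (Urban): n = 715; a·d/n = 157·253/715 = 55.5538; b·c/n = 191·114/715 = 30.4531
Stratum 2 (Rural): n = 464; a·d/n = 67·168/464 = 24.2586; b·c/n = 42·187/464 = 16.9267
OR_MH = (55.5538 + 24.2586) / (30.4531 + 16.9267) = 79.8125 / 47.3799 = 1.68452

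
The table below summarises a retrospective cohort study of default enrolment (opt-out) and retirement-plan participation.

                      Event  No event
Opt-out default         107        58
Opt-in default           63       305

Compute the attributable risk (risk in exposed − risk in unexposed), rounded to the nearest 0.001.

0.477

Cells: a = 107, b = 58, c = 63, d = 305.
Risk in exposed = 107/165 = 0.648485; risk in unexposed = 63/368 = 0.171196.
Risk difference = 0.648485 − 0.171196 = 0.477289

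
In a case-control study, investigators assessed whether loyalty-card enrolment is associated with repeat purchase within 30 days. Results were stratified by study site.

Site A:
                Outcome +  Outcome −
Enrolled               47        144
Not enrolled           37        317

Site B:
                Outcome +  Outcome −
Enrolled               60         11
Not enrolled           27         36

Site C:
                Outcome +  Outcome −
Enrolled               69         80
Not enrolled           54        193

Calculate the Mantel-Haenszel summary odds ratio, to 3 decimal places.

3.366

OR_MH = Σ(aᵢdᵢ/nᵢ) / Σ(bᵢcᵢ/nᵢ), where nᵢ is the stratum total.
Stratum 1 (Site A): n = 545; a·d/n = 47·317/545 = 27.3376; b·c/n = 144·37/545 = 9.7761
Stratum 2 (Site B): n = 134; a·d/n = 60·36/134 = 16.1194; b·c/n = 11·27/134 = 2.2164
Stratum 3 (Site C): n = 396; a·d/n = 69·193/396 = 33.6288; b·c/n = 80·54/396 = 10.9091
OR_MH = (27.3376 + 16.1194 + 33.6288) / (9.7761 + 2.2164 + 10.9091) = 77.0858 / 22.9017 = 3.36595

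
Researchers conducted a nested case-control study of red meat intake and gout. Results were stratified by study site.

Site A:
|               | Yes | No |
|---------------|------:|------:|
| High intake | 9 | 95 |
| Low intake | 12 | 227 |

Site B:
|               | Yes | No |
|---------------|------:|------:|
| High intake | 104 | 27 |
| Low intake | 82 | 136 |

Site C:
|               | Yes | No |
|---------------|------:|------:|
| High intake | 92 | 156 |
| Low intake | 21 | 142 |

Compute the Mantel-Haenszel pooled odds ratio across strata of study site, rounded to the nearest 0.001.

4.437

OR_MH = Σ(aᵢdᵢ/nᵢ) / Σ(bᵢcᵢ/nᵢ), where nᵢ is the stratum total.
Stratum 1 (Site A): n = 343; a·d/n = 9·227/343 = 5.9563; b·c/n = 95·12/343 = 3.3236
Stratum 2 (Site B): n = 349; a·d/n = 104·136/349 = 40.5272; b·c/n = 27·82/349 = 6.3438
Stratum 3 (Site C): n = 411; a·d/n = 92·142/411 = 31.7859; b·c/n = 156·21/411 = 7.9708
OR_MH = (5.9563 + 40.5272 + 31.7859) / (3.3236 + 6.3438 + 7.9708) = 78.2694 / 17.6383 = 4.43748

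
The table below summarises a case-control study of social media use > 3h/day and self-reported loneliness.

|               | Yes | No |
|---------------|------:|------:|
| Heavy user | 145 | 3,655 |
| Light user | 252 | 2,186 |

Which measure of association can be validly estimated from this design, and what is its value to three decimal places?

Cells: a = 145, b = 3655, c = 252, d = 2186.
This is a case-control study: participants were sampled on outcome status, so risks in the source population cannot be estimated directly — relative risk is not valid here. The odds ratio is the appropriate measure.
OR = (a·d)/(b·c) = (145 × 2186) / (3655 × 252) = 316970 / 921060 = 0.34414

0.344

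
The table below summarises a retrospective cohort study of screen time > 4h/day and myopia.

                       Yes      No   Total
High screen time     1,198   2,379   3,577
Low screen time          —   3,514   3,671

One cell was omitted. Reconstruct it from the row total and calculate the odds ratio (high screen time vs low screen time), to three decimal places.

The missing cell is in the unexposed row: 3671 − 3514 = 157.
So a = 1198, b = 2379, c = 157, d = 3514.
OR = (a·d)/(b·c) = (1198 × 3514) / (2379 × 157) = 4209772 / 373503 = 11.27105

11.271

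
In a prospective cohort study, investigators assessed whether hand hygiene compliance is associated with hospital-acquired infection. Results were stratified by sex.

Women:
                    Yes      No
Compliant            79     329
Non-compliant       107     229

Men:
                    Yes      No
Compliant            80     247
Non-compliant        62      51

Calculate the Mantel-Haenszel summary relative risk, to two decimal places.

RR_MH = Σ(aᵢ·n₀ᵢ/nᵢ) / Σ(cᵢ·n₁ᵢ/nᵢ), with n₁ᵢ = aᵢ+bᵢ (exposed), n₀ᵢ = cᵢ+dᵢ (unexposed), nᵢ = n₁ᵢ+n₀ᵢ.
Stratum 1 (Women): n₁ = 408, n₀ = 336, n = 744; a·n₀/n = 79·336/744 = 35.6774; c·n₁/n = 107·408/744 = 58.6774
Stratum 2 (Men): n₁ = 327, n₀ = 113, n = 440; a·n₀/n = 80·113/440 = 20.5455; c·n₁/n = 62·327/440 = 46.0773
RR_MH = (35.6774 + 20.5455) / (58.6774 + 46.0773) = 56.2229 / 104.7547 = 0.53671

0.54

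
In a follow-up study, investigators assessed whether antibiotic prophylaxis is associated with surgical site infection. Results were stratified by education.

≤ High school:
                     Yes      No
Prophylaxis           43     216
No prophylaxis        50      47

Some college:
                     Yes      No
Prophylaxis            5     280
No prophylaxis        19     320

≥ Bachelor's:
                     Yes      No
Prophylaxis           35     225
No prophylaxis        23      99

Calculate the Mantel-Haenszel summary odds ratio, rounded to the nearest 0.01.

OR_MH = Σ(aᵢdᵢ/nᵢ) / Σ(bᵢcᵢ/nᵢ), where nᵢ is the stratum total.
Stratum 1 (≤ High school): n = 356; a·d/n = 43·47/356 = 5.6770; b·c/n = 216·50/356 = 30.3371
Stratum 2 (Some college): n = 624; a·d/n = 5·320/624 = 2.5641; b·c/n = 280·19/624 = 8.5256
Stratum 3 (≥ Bachelor's): n = 382; a·d/n = 35·99/382 = 9.0707; b·c/n = 225·23/382 = 13.5471
OR_MH = (5.6770 + 2.5641 + 9.0707) / (30.3371 + 8.5256 + 13.5471) = 17.3117 / 52.4098 = 0.33031

0.33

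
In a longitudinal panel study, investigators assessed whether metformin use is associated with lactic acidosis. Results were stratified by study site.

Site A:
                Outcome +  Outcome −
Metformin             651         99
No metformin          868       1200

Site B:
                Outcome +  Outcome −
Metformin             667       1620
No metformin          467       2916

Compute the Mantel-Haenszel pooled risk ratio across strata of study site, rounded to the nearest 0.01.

RR_MH = Σ(aᵢ·n₀ᵢ/nᵢ) / Σ(cᵢ·n₁ᵢ/nᵢ), with n₁ᵢ = aᵢ+bᵢ (exposed), n₀ᵢ = cᵢ+dᵢ (unexposed), nᵢ = n₁ᵢ+n₀ᵢ.
Stratum 1 (Site A): n₁ = 750, n₀ = 2068, n = 2818; a·n₀/n = 651·2068/2818 = 477.7388; c·n₁/n = 868·750/2818 = 231.0149
Stratum 2 (Site B): n₁ = 2287, n₀ = 3383, n = 5670; a·n₀/n = 667·3383/5670 = 397.9649; c·n₁/n = 467·2287/5670 = 188.3649
RR_MH = (477.7388 + 397.9649) / (231.0149 + 188.3649) = 875.7037 / 419.3798 = 2.08809

2.09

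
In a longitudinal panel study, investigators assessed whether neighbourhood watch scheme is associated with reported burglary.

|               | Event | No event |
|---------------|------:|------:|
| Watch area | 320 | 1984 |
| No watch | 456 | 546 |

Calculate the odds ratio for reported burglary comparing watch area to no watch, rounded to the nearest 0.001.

Cells: a = 320, b = 1984, c = 456, d = 546.
OR = (a·d)/(b·c) = (320 × 546) / (1984 × 456) = 174720 / 904704 = 0.19312
Exposure is associated with lower odds of reported burglary (OR = 0.19 < 1).

0.193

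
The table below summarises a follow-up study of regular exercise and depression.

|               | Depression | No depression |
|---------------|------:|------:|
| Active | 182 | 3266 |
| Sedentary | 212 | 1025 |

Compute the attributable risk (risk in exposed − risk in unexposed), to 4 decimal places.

-0.1186

Cells: a = 182, b = 3266, c = 212, d = 1025.
Risk in exposed = 182/3448 = 0.052784; risk in unexposed = 212/1237 = 0.171382.
Risk difference = 0.052784 − 0.171382 = -0.118598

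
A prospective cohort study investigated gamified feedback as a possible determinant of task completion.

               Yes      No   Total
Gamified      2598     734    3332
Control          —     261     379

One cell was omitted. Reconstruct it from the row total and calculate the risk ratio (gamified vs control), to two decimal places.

2.50

The missing cell is in the unexposed row: 379 − 261 = 118.
So a = 2598, b = 734, c = 118, d = 261.
RR = [a/(a+b)] / [c/(c+d)] = (2598/3332) / (118/379) = 0.77971/0.31135 = 2.50433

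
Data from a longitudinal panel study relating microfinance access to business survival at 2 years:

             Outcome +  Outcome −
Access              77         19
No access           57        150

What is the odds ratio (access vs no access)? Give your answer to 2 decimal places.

Cells: a = 77, b = 19, c = 57, d = 150.
OR = (a·d)/(b·c) = (77 × 150) / (19 × 57) = 11550 / 1083 = 10.66482
The odds of business survival at 2 years are about 10.66 times as high in the access group.

10.66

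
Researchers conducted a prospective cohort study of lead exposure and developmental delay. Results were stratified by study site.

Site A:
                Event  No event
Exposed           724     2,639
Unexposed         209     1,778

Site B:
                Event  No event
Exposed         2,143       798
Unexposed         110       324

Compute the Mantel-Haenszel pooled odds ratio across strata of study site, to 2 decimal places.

OR_MH = Σ(aᵢdᵢ/nᵢ) / Σ(bᵢcᵢ/nᵢ), where nᵢ is the stratum total.
Stratum 1 (Site A): n = 5350; a·d/n = 724·1778/5350 = 240.6116; b·c/n = 2639·209/5350 = 103.0936
Stratum 2 (Site B): n = 3375; a·d/n = 2143·324/3375 = 205.7280; b·c/n = 798·110/3375 = 26.0089
OR_MH = (240.6116 + 205.7280) / (103.0936 + 26.0089) = 446.3396 / 129.1025 = 3.45725

3.46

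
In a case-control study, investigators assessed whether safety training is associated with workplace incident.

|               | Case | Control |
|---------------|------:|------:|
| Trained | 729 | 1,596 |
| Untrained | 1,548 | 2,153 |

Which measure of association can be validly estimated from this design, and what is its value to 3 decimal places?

0.635

Cells: a = 729, b = 1596, c = 1548, d = 2153.
This is a case-control study: participants were sampled on outcome status, so risks in the source population cannot be estimated directly — relative risk is not valid here. The odds ratio is the appropriate measure.
OR = (a·d)/(b·c) = (729 × 2153) / (1596 × 1548) = 1569537 / 2470608 = 0.63528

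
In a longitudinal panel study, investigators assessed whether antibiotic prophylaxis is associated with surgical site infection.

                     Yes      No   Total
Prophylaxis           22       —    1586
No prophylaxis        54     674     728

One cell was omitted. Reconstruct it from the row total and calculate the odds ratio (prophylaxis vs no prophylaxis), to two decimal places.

0.18

The missing cell is in the exposed row: 1586 − 22 = 1564.
So a = 22, b = 1564, c = 54, d = 674.
OR = (a·d)/(b·c) = (22 × 674) / (1564 × 54) = 14828 / 84456 = 0.17557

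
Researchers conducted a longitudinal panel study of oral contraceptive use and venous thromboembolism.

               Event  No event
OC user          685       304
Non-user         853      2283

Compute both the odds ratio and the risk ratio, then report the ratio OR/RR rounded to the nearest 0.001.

Cells: a = 685, b = 304, c = 853, d = 2283.
OR = (685·2283)/(304·853) = 1563855/259312 = 6.03079
Risk in exposed = 685/989 = 0.69262; risk in unexposed = 853/3136 = 0.27200; RR = 2.54637
OR/RR = 6.03079 / 2.54637 = 2.36839
The outcome is not rare, so the OR lies further from 1 than the RR.

2.368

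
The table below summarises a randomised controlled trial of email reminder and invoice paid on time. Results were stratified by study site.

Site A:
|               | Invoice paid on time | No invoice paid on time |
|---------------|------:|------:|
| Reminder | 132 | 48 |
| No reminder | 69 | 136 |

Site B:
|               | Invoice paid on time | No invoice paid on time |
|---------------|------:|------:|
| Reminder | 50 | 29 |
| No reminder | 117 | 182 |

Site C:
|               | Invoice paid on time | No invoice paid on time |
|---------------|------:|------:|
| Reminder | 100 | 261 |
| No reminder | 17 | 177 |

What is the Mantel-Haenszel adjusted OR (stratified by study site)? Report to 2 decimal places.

4.01

OR_MH = Σ(aᵢdᵢ/nᵢ) / Σ(bᵢcᵢ/nᵢ), where nᵢ is the stratum total.
Stratum 1 (Site A): n = 385; a·d/n = 132·136/385 = 46.6286; b·c/n = 48·69/385 = 8.6026
Stratum 2 (Site B): n = 378; a·d/n = 50·182/378 = 24.0741; b·c/n = 29·117/378 = 8.9762
Stratum 3 (Site C): n = 555; a·d/n = 100·177/555 = 31.8919; b·c/n = 261·17/555 = 7.9946
OR_MH = (46.6286 + 24.0741 + 31.8919) / (8.6026 + 8.9762 + 7.9946) = 102.5945 / 25.5734 = 4.01177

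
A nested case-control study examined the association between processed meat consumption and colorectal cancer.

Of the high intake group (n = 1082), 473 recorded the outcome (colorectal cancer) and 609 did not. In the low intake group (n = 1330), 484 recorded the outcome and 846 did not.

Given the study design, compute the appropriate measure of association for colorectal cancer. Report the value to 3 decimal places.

From the description: a = 473, b = 609, c = 484, d = 846.
This is a nested case-control study: participants were sampled on outcome status, so risks in the source population cannot be estimated directly — relative risk is not valid here. The odds ratio is the appropriate measure.
OR = (a·d)/(b·c) = (473 × 846) / (609 × 484) = 400158 / 294756 = 1.35759

1.358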